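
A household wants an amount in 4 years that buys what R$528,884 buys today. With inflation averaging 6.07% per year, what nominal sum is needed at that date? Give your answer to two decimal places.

Cumulative price-level factor: (1+6.07%)^4 ≈ 1.2658151096.
The nominal amount required is R$528,884 scaled up by that factor.

R$669,469.36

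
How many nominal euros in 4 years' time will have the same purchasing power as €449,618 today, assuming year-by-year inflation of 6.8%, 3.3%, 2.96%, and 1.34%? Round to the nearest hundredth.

Cumulative price-level factor: 1.068 × 1.033 × 1.0296 × 1.0134 ≈ 1.1511210827.
The nominal amount required is €449,618 scaled up by that factor.

€517,564.76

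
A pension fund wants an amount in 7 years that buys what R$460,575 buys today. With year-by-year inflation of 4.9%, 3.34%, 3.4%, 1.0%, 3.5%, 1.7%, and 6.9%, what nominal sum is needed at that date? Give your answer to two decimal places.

R$586,712.35

Cumulative price-level factor: 1.049 × 1.0334 × 1.034 × 1.010 × 1.035 × 1.017 × 1.069 ≈ 1.2738692840.
The nominal amount required is R$460,575 scaled up by that factor.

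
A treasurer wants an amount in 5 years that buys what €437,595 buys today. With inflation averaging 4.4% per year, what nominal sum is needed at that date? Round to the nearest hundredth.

Cumulative price-level factor: (1+4.4%)^5 ≈ 1.2402307454.
Multiplying €437,595 by the price-level factor gives the future nominal sum.

€542,718.77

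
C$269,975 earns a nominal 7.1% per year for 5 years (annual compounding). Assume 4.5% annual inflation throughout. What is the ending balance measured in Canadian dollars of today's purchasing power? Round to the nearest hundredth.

C$305,273.74

Nominal value at maturity: C$269,975 × (1 + 7.1%)^5 ≈ C$380,426.62.
Price-level factor over 5 years: (1 + 4.5%)^5 ≈ 1.2461819377.
Dividing the nominal maturity value by the price-level factor gives the value in today's money.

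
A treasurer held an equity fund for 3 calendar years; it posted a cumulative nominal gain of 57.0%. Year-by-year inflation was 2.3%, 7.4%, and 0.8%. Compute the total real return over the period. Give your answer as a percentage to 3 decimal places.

Cumulative inflation factor: 1.023 × 1.074 × 1.008 ≈ 1.10749.
Nominal growth factor: 1.57000. Real growth factor = 1.57000 / 1.10749 ≈ 1.41762.
Total real return ≈ 41.7618%.

41.762%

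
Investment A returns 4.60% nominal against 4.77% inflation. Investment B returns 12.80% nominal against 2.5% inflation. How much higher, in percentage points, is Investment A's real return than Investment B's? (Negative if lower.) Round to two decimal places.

Investment A real return: 1.0460/1.0477 − 1 = -0.162%.
Investment B real return: 1.1280/1.025 − 1 = 10.049%.
Difference: -0.162 − 10.049 = -10.211 pp.

-10.21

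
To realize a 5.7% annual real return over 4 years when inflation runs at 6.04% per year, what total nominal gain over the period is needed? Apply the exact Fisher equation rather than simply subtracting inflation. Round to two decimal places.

Required annual nominal rate: (1+5.7%)(1+6.04%) − 1 = 12.08428%.
Cumulative over 4 years: (1 + 0.1208428)^4 − 1 ≈ 0.57826.

57.83%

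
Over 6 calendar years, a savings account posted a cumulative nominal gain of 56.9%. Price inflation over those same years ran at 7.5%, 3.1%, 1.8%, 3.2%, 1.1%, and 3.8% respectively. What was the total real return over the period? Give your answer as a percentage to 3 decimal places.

28.404%

Cumulative inflation factor: 1.075 × 1.031 × 1.018 × 1.032 × 1.011 × 1.038 ≈ 1.22192.
Nominal growth factor: 1.56900. Real growth factor = 1.56900 / 1.22192 ≈ 1.28404.
Total real return ≈ 28.4044%.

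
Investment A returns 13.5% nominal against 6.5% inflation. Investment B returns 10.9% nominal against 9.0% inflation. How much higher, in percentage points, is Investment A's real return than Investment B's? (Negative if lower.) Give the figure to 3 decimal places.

Investment A real return: 1.135/1.065 − 1 = 6.5728%.
Investment B real return: 1.109/1.090 − 1 = 1.7431%.
Difference: 6.5728 − 1.7431 = 4.8297 pp.

4.830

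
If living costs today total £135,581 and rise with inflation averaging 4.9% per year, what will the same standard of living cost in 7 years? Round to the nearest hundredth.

£189,507.87

Cumulative price-level factor: (1+4.9%)^7 ≈ 1.3977465126.
Multiplying £135,581 by the price-level factor gives the future nominal sum.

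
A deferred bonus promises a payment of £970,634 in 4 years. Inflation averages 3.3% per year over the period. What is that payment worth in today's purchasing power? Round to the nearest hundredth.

Price-level factor over 4 years: (1 + 3.3%)^4 ≈ 1.1386789339.
Purchasing power today: £970,634 divided by that factor.

£852,421.14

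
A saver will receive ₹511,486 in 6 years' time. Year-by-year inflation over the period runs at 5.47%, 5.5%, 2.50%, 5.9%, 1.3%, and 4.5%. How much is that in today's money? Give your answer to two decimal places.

₹400,043.10

Price-level factor over 6 years: 1.0547 × 1.055 × 1.0250 × 1.059 × 1.013 × 1.045 ≈ 1.2785772332.
Purchasing power today: ₹511,486 divided by that factor.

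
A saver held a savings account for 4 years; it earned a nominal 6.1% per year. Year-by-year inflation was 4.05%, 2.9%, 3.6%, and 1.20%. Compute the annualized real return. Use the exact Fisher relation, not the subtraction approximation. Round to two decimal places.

Cumulative inflation factor: 1.0405 × 1.029 × 1.036 × 1.0120 ≈ 1.12253.
Nominal growth factor: 1.26725. Real growth factor = 1.26725 / 1.12253 ≈ 1.12892.
Annualized: 1.12892^(1/4) − 1 ≈ 0.03078.

3.08%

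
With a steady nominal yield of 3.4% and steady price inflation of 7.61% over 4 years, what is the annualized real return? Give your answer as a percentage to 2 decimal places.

-3.91%

With constant rates the annual real return is the same each year: (1+3.4%)/(1+7.61%) − 1 = -0.03912.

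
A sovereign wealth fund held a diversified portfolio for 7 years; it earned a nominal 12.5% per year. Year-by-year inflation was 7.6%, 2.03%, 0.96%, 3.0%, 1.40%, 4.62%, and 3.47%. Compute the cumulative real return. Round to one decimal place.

82.0%

Cumulative inflation factor: 1.076 × 1.0203 × 1.0096 × 1.030 × 1.0140 × 1.0462 × 1.0347 ≈ 1.25312.
Nominal growth factor: 2.28070. Real growth factor = 2.28070 / 1.25312 ≈ 1.82001.
Total real return ≈ 82.0010%.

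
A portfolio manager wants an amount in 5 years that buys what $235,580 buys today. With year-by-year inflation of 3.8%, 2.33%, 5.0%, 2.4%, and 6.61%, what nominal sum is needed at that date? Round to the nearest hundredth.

$286,830.91

Cumulative price-level factor: 1.038 × 1.0233 × 1.050 × 1.024 × 1.0661 ≈ 1.2175520232.
The nominal amount required is $235,580 scaled up by that factor.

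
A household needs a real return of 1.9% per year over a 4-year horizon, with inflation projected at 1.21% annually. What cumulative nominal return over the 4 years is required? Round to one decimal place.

13.1%

Required annual nominal rate: (1+1.9%)(1+1.21%) − 1 = 3.13299%.
Cumulative over 4 years: (1 + 0.0313299)^4 − 1 ≈ 0.13133.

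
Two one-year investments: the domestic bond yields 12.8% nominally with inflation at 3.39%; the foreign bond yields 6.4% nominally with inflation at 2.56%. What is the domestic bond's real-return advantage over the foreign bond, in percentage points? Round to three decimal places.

5.357

The domestic bond real return: 1.128/1.0339 − 1 = 9.1015%.
The foreign bond real return: 1.064/1.0256 − 1 = 3.7441%.
Difference: 9.1015 − 3.7441 = 5.3574 pp.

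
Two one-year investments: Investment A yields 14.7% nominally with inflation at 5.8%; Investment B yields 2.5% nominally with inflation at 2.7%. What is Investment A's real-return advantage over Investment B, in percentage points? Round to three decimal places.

Investment A real return: 1.147/1.058 − 1 = 8.4121%.
Investment B real return: 1.025/1.027 − 1 = -0.1947%.
Difference: 8.4121 − (-0.1947) = 8.6068 pp.

8.607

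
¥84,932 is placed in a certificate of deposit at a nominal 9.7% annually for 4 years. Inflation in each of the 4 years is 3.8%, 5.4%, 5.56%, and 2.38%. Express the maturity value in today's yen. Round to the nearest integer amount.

¥104,027

Nominal value at maturity: ¥84,932 × (1 + 9.7%)^4 ≈ ¥122,998.
Price-level factor over 4 years: 1.038 × 1.054 × 1.0556 × 1.0238 ≈ 1.1823674659.
The maturity value deflated by that factor is the answer in today's purchasing power.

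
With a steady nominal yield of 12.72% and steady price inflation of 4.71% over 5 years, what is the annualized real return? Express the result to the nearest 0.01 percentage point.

With constant rates the annual real return is the same each year: (1+12.72%)/(1+4.71%) − 1 = 0.07650.

7.65%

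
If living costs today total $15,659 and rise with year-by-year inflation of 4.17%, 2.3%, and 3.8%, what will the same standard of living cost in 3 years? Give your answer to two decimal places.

Cumulative price-level factor: 1.0417 × 1.023 × 1.038 = 1.1061541458.
The nominal amount required is $15,659 scaled up by that factor.

$17,321.27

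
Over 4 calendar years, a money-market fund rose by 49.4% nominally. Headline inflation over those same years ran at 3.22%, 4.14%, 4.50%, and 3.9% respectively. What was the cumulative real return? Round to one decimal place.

28.0%

Cumulative inflation factor: 1.0322 × 1.0414 × 1.0450 × 1.039 ≈ 1.16711.
Nominal growth factor: 1.49400. Real growth factor = 1.49400 / 1.16711 ≈ 1.28008.
Total real return ≈ 28.0081%.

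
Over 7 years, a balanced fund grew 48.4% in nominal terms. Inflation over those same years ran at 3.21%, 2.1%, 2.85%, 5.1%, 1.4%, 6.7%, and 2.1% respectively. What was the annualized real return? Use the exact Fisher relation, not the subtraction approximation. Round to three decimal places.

2.385%

Cumulative inflation factor: 1.0321 × 1.021 × 1.0285 × 1.051 × 1.014 × 1.067 × 1.021 ≈ 1.25830.
Nominal growth factor: 1.48400. Real growth factor = 1.48400 / 1.25830 ≈ 1.17937.
Annualized: 1.17937^(1/7) − 1 ≈ 0.02385.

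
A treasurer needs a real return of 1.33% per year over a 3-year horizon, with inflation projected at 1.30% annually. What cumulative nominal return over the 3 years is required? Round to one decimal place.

Required annual nominal rate: (1+1.33%)(1+1.30%) − 1 = 2.64729%.
Cumulative over 3 years: (1 + 0.0264729)^3 − 1 ≈ 0.08154.

8.2%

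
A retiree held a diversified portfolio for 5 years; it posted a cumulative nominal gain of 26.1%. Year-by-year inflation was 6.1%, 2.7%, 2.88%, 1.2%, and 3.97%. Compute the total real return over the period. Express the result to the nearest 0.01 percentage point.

6.91%

Cumulative inflation factor: 1.061 × 1.027 × 1.0288 × 1.012 × 1.0397 ≈ 1.17952.
Nominal growth factor: 1.26100. Real growth factor = 1.26100 / 1.17952 ≈ 1.06908.
Total real return ≈ 6.9079%.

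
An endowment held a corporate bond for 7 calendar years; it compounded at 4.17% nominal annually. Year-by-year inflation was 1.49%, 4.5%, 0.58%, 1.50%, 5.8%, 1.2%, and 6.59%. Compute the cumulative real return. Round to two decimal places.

7.72%

Cumulative inflation factor: 1.0149 × 1.045 × 1.0058 × 1.0150 × 1.058 × 1.012 × 1.0659 ≈ 1.23566.
Nominal growth factor: 1.33106. Real growth factor = 1.33106 / 1.23566 ≈ 1.07721.
Total real return ≈ 7.7206%.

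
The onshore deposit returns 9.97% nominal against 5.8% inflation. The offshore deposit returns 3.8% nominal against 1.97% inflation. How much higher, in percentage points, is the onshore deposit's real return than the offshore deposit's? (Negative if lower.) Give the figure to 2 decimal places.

2.15

The onshore deposit real return: 1.0997/1.058 − 1 = 3.941%.
The offshore deposit real return: 1.038/1.0197 − 1 = 1.795%.
Difference: 3.941 − 1.795 = 2.146 pp.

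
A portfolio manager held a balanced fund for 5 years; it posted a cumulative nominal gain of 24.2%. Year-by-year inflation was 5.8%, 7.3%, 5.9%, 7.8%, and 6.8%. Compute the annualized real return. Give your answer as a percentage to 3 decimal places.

-2.143%

Cumulative inflation factor: 1.058 × 1.073 × 1.059 × 1.078 × 1.068 ≈ 1.38411.
Nominal growth factor: 1.24200. Real growth factor = 1.24200 / 1.38411 ≈ 0.89733.
Annualized: 0.89733^(1/5) − 1 ≈ -0.02143.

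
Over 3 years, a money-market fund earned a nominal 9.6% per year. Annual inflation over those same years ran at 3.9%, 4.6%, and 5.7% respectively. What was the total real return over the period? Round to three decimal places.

Cumulative inflation factor: 1.039 × 1.046 × 1.057 ≈ 1.14874.
Nominal growth factor: 1.31653. Real growth factor = 1.31653 / 1.14874 ≈ 1.14607.
Total real return ≈ 14.6066%.

14.607%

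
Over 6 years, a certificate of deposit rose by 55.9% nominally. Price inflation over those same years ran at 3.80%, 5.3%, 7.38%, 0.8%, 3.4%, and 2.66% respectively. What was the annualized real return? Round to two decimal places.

Cumulative inflation factor: 1.0380 × 1.053 × 1.0738 × 1.008 × 1.034 × 1.0266 ≈ 1.25583.
Nominal growth factor: 1.55900. Real growth factor = 1.55900 / 1.25583 ≈ 1.24141.
Annualized: 1.24141^(1/6) − 1 ≈ 0.03670.

3.67%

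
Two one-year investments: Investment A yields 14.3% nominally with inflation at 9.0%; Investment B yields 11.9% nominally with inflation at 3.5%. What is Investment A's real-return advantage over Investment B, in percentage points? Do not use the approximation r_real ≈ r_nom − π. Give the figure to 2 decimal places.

Investment A real return: 1.143/1.090 − 1 = 4.862%.
Investment B real return: 1.119/1.035 − 1 = 8.116%.
Difference: 4.862 − 8.116 = -3.254 pp.

-3.25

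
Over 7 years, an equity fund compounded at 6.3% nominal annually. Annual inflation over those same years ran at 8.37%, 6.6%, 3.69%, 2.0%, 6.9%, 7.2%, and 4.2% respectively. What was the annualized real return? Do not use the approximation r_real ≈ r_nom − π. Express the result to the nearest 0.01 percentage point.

0.72%

Cumulative inflation factor: 1.0837 × 1.066 × 1.0369 × 1.020 × 1.069 × 1.072 × 1.042 ≈ 1.45896.
Nominal growth factor: 1.53367. Real growth factor = 1.53367 / 1.45896 ≈ 1.05121.
Annualized: 1.05121^(1/7) − 1 ≈ 0.00716.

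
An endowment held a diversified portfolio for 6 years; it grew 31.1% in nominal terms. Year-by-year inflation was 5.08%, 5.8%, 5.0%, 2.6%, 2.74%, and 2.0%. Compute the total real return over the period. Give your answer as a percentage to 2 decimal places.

4.45%

Cumulative inflation factor: 1.0508 × 1.058 × 1.050 × 1.026 × 1.0274 × 1.020 ≈ 1.25511.
Nominal growth factor: 1.31100. Real growth factor = 1.31100 / 1.25511 ≈ 1.04453.
Total real return ≈ 4.4529%.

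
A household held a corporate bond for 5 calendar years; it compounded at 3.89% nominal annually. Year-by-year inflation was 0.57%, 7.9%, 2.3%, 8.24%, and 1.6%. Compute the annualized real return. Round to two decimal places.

Cumulative inflation factor: 1.0057 × 1.079 × 1.023 × 1.0824 × 1.016 ≈ 1.22081.
Nominal growth factor: 1.21023. Real growth factor = 1.21023 / 1.22081 ≈ 0.99134.
Annualized: 0.99134^(1/5) − 1 ≈ -0.00174.

-0.17%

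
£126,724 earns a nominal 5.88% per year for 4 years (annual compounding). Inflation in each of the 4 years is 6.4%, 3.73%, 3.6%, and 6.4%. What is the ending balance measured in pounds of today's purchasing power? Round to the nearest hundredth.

£130,908.31

Nominal value at maturity: £126,724 × (1 + 5.88%)^4 ≈ £159,262.89.
Price-level factor over 4 years: 1.064 × 1.0373 × 1.036 × 1.064 ≈ 1.2165988153.
The maturity value deflated by that factor is the answer in today's purchasing power.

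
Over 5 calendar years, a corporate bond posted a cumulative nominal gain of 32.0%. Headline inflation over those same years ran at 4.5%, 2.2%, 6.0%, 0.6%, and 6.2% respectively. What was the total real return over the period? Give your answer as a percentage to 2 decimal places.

Cumulative inflation factor: 1.045 × 1.022 × 1.060 × 1.006 × 1.062 ≈ 1.20947.
Nominal growth factor: 1.32000. Real growth factor = 1.32000 / 1.20947 ≈ 1.09139.
Total real return ≈ 9.1386%.

9.14%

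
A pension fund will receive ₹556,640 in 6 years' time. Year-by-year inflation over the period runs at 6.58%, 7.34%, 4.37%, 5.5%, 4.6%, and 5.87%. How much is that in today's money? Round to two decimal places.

₹399,028.91

Price-level factor over 6 years: 1.0658 × 1.0734 × 1.0437 × 1.055 × 1.046 × 1.0587 ≈ 1.3949866376.
Purchasing power today: ₹556,640 divided by that factor.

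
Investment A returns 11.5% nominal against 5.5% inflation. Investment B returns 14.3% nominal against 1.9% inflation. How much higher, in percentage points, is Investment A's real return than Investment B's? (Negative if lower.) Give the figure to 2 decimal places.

-6.48

Investment A real return: 1.115/1.055 − 1 = 5.687%.
Investment B real return: 1.143/1.019 − 1 = 12.169%.
Difference: 5.687 − 12.169 = -6.482 pp.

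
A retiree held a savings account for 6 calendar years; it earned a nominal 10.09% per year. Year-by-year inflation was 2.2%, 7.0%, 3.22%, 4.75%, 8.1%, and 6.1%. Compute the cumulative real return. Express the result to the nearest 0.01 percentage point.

Cumulative inflation factor: 1.022 × 1.070 × 1.0322 × 1.0475 × 1.081 × 1.061 ≈ 1.35611.
Nominal growth factor: 1.78028. Real growth factor = 1.78028 / 1.35611 ≈ 1.31278.
Total real return ≈ 31.2785%.

31.28%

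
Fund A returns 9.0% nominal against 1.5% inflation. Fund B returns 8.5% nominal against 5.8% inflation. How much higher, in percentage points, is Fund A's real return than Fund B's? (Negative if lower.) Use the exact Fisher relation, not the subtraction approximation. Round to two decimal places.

4.84

Fund A real return: 1.090/1.015 − 1 = 7.389%.
Fund B real return: 1.085/1.058 − 1 = 2.552%.
Difference: 7.389 − 2.552 = 4.837 pp.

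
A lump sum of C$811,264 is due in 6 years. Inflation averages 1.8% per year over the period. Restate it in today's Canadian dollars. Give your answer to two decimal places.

Price-level factor over 6 years: (1 + 1.8%)^6 ≈ 1.1129782260.
Purchasing power today: C$811,264 divided by that factor.

C$728,912.73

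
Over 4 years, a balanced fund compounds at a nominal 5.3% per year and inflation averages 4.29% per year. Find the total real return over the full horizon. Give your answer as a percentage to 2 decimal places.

The annual real rate is (1+5.3%)/(1+4.29%) − 1 = 0.9685%.
Compounded over 4 years: (1 + 0.009685)^4 − 1 ≈ 0.03930.

3.93%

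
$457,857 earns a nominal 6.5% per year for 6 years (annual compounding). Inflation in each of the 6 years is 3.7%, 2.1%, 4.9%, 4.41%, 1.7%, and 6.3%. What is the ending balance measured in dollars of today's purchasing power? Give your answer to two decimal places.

Nominal value at maturity: $457,857 × (1 + 6.5%)^6 ≈ $668,078.51.
Price-level factor over 6 years: 1.037 × 1.021 × 1.049 × 1.0441 × 1.017 × 1.063 ≈ 1.2536499852.
The maturity value deflated by that factor is the answer in today's purchasing power.

$532,906.73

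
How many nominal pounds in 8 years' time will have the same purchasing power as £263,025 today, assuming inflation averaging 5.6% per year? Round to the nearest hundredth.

£406,732.03

Cumulative price-level factor: (1+5.6%)^8 ≈ 1.5463626292.
The nominal amount required is £263,025 scaled up by that factor.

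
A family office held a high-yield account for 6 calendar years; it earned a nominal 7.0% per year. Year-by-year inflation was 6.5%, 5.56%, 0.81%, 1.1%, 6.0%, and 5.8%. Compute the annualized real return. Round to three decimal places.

2.621%

Cumulative inflation factor: 1.065 × 1.0556 × 1.0081 × 1.011 × 1.060 × 1.058 ≈ 1.28498.
Nominal growth factor: 1.50073. Real growth factor = 1.50073 / 1.28498 ≈ 1.16790.
Annualized: 1.16790^(1/6) − 1 ≈ 0.02621.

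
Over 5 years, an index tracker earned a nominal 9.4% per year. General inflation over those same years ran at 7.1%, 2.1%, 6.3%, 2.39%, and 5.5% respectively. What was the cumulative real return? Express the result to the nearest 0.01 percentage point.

24.80%

Cumulative inflation factor: 1.071 × 1.021 × 1.063 × 1.0239 × 1.055 ≈ 1.25562.
Nominal growth factor: 1.56706. Real growth factor = 1.56706 / 1.25562 ≈ 1.24804.
Total real return ≈ 24.8039%.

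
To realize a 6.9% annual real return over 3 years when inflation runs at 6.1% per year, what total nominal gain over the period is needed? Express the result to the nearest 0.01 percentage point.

Required annual nominal rate: (1+6.9%)(1+6.1%) − 1 = 13.4209%.
Cumulative over 3 years: (1 + 0.134209)^3 − 1 ≈ 0.45908.

45.91%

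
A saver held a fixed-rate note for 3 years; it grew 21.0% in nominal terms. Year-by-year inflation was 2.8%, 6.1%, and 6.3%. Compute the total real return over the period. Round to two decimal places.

Cumulative inflation factor: 1.028 × 1.061 × 1.063 ≈ 1.15942.
Nominal growth factor: 1.21000. Real growth factor = 1.21000 / 1.15942 ≈ 1.04362.
Total real return ≈ 4.3623%.

4.36%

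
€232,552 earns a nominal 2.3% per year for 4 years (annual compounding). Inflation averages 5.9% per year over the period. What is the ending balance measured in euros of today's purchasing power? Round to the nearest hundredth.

€202,506.41

Nominal value at maturity: €232,552 × (1 + 2.3%)^4 ≈ €254,696.29.
Price-level factor over 4 years: (1 + 5.9%)^4 ≈ 1.2577196334.
The maturity value deflated by that factor is the answer in today's purchasing power.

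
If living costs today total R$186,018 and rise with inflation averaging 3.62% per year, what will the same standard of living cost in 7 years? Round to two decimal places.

R$238,594.31

Cumulative price-level factor: (1+3.62%)^7 ≈ 1.2826409926.
Multiplying R$186,018 by the price-level factor gives the future nominal sum.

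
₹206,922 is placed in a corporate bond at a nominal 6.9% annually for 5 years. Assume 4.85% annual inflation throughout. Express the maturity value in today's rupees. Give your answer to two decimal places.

Nominal value at maturity: ₹206,922 × (1 + 6.9%)^5 ≈ ₹288,865.18.
Price-level factor over 5 years: (1 + 4.85%)^5 ≈ 1.2671912750.
Dividing the nominal maturity value by the price-level factor gives the value in today's money.

₹227,957.05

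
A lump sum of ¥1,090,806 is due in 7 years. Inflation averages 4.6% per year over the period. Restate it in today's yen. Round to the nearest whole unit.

Price-level factor over 7 years: (1 + 4.6%)^7 ≈ 1.3700038629.
Purchasing power today: ¥1,090,806 divided by that factor.

¥796,207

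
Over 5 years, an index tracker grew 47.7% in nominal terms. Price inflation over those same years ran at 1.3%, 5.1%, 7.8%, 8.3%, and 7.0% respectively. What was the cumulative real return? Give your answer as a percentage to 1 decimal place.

Cumulative inflation factor: 1.013 × 1.051 × 1.078 × 1.083 × 1.070 ≈ 1.32997.
Nominal growth factor: 1.47700. Real growth factor = 1.47700 / 1.32997 ≈ 1.11055.
Total real return ≈ 11.0548%.

11.1%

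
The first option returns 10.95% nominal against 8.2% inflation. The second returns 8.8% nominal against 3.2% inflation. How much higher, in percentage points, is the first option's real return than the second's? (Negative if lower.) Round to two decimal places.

-2.88

The first option real return: 1.1095/1.082 − 1 = 2.542%.
The second real return: 1.088/1.032 − 1 = 5.426%.
Difference: 2.542 − 5.426 = -2.884 pp.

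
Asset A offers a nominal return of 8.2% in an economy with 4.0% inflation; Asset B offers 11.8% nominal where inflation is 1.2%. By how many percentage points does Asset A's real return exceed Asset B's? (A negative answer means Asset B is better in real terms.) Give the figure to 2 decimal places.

Asset A real return: 1.082/1.040 − 1 = 4.038%.
Asset B real return: 1.118/1.012 − 1 = 10.474%.
Difference: 4.038 − 10.474 = -6.436 pp.

-6.44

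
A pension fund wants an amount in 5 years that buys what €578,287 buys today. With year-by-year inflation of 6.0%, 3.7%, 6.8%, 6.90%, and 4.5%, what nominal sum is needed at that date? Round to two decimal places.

€758,391.23

Cumulative price-level factor: 1.060 × 1.037 × 1.068 × 1.0690 × 1.045 ≈ 1.3114443609.
Multiplying €578,287 by the price-level factor gives the future nominal sum.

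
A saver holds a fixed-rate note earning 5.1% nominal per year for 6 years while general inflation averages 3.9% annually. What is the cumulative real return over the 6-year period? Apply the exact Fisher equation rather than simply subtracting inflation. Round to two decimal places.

The annual real rate is (1+5.1%)/(1+3.9%) − 1 = 1.1550%.
Compounded over 6 years: (1 + 0.011550)^6 − 1 ≈ 0.07133.

7.13%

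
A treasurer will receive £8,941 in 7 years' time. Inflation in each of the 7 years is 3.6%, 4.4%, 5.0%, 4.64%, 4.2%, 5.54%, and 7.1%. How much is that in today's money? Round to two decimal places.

£6,387.99

Price-level factor over 7 years: 1.036 × 1.044 × 1.050 × 1.0464 × 1.042 × 1.0554 × 1.071 ≈ 1.3996568172.
Purchasing power today: £8,941 divided by that factor.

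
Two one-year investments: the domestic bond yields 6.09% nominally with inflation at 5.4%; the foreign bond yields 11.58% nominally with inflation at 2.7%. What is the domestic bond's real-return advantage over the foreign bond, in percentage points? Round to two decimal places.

-7.99

The domestic bond real return: 1.0609/1.054 − 1 = 0.655%.
The foreign bond real return: 1.1158/1.027 − 1 = 8.647%.
Difference: 0.655 − 8.647 = -7.992 pp.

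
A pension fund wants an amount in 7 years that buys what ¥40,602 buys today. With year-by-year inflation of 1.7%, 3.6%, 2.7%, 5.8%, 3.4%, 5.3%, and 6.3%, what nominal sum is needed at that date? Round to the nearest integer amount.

Cumulative price-level factor: 1.017 × 1.036 × 1.027 × 1.058 × 1.034 × 1.053 × 1.063 ≈ 1.3250095062.
Multiplying ¥40,602 by the price-level factor gives the future nominal sum.

¥53,798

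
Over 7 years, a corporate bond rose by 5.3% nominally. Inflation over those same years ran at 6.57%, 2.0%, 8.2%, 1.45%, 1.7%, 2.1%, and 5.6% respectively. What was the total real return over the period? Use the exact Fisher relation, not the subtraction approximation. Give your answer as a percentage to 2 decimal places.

Cumulative inflation factor: 1.0657 × 1.020 × 1.082 × 1.0145 × 1.017 × 1.021 × 1.056 ≈ 1.30835.
Nominal growth factor: 1.05300. Real growth factor = 1.05300 / 1.30835 ≈ 0.80483.
Total real return ≈ -19.5172%.

-19.52%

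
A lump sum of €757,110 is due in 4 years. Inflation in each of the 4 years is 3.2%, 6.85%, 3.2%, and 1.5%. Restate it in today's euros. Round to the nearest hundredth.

€655,479.36

Price-level factor over 4 years: 1.032 × 1.0685 × 1.032 × 1.015 ≈ 1.1550478162.
Purchasing power today: €757,110 divided by that factor.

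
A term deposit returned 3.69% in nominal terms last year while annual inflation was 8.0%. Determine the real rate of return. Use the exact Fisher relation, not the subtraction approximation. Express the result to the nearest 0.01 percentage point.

Real return via the Fisher equation: (1 + 3.69%)/(1 + 8.0%) − 1 = 1.0369/1.080 − 1 ≈ -0.03991.

-3.99%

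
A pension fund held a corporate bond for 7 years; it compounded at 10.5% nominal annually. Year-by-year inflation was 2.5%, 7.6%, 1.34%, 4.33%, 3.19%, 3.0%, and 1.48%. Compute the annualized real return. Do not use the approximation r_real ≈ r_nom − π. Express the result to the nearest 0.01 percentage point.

Cumulative inflation factor: 1.025 × 1.076 × 1.0134 × 1.0433 × 1.0319 × 1.030 × 1.0148 ≈ 1.25771.
Nominal growth factor: 2.01157. Real growth factor = 2.01157 / 1.25771 ≈ 1.59939.
Annualized: 1.59939^(1/7) − 1 ≈ 0.06939.

6.94%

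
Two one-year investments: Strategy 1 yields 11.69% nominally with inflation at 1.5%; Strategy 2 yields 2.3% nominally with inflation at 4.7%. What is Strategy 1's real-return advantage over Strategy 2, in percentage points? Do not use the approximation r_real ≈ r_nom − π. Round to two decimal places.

12.33

Strategy 1 real return: 1.1169/1.015 − 1 = 10.039%.
Strategy 2 real return: 1.023/1.047 − 1 = -2.292%.
Difference: 10.039 − (-2.292) = 12.331 pp.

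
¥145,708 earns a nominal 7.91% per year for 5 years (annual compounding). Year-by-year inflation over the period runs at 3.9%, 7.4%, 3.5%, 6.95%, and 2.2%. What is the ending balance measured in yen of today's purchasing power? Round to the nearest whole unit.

¥168,888

Nominal value at maturity: ¥145,708 × (1 + 7.91%)^5 ≈ ¥213,202.
Price-level factor over 5 years: 1.039 × 1.074 × 1.035 × 1.0695 × 1.022 ≈ 1.2623851102.
The maturity value deflated by that factor is the answer in today's purchasing power.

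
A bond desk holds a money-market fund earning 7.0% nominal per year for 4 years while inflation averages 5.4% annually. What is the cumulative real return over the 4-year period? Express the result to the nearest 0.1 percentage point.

The annual real rate is (1+7.0%)/(1+5.4%) − 1 = 1.5180%.
Compounded over 4 years: (1 + 0.015180)^4 − 1 ≈ 0.06212.

6.2%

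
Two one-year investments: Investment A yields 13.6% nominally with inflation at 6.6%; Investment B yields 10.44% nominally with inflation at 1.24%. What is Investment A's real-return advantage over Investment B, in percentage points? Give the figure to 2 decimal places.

-2.52

Investment A real return: 1.136/1.066 − 1 = 6.567%.
Investment B real return: 1.1044/1.0124 − 1 = 9.087%.
Difference: 6.567 − 9.087 = -2.520 pp.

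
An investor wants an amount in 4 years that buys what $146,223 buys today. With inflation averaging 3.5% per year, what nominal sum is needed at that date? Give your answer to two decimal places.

$167,794.26

Cumulative price-level factor: (1+3.5%)^4 ≈ 1.1475230006.
The nominal amount required is $146,223 scaled up by that factor.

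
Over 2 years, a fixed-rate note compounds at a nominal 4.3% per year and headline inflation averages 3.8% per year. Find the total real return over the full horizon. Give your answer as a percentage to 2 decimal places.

0.97%

The annual real rate is (1+4.3%)/(1+3.8%) − 1 = 0.4817%.
Compounded over 2 years: (1 + 0.004817)^2 − 1 ≈ 0.00966.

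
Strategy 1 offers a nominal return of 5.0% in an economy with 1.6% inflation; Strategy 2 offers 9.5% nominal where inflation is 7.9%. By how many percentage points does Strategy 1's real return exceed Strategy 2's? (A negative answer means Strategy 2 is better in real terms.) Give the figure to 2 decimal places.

Strategy 1 real return: 1.050/1.016 − 1 = 3.346%.
Strategy 2 real return: 1.095/1.079 − 1 = 1.483%.
Difference: 3.346 − 1.483 = 1.863 pp.

1.86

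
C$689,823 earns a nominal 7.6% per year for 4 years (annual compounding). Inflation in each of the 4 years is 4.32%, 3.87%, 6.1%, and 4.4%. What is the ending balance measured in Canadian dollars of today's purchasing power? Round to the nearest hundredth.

Nominal value at maturity: C$689,823 × (1 + 7.6%)^4 ≈ C$924,669.97.
Price-level factor over 4 years: 1.0432 × 1.0387 × 1.061 × 1.044 ≈ 1.2002551900.
The maturity value deflated by that factor is the answer in today's purchasing power.

C$770,394.48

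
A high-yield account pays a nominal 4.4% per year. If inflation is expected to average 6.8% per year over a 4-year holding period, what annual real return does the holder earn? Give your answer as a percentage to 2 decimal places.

With constant rates the annual real return is the same each year: (1+4.4%)/(1+6.8%) − 1 = -0.02247.

-2.25%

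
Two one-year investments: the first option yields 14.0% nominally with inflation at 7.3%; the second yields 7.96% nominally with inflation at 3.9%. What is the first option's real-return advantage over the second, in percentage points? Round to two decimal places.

2.34

The first option real return: 1.140/1.073 − 1 = 6.244%.
The second real return: 1.0796/1.039 − 1 = 3.908%.
Difference: 6.244 − 3.908 = 2.336 pp.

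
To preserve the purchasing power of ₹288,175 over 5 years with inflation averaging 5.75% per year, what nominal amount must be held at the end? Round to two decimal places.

Cumulative price-level factor: (1+5.75%)^5 ≈ 1.3225188787.
The nominal amount required is ₹288,175 scaled up by that factor.

₹381,116.88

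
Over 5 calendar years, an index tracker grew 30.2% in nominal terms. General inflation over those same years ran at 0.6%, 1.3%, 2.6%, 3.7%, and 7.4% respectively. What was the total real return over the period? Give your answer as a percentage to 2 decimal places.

Cumulative inflation factor: 1.006 × 1.013 × 1.026 × 1.037 × 1.074 ≈ 1.16450.
Nominal growth factor: 1.30200. Real growth factor = 1.30200 / 1.16450 ≈ 1.11808.
Total real return ≈ 11.8081%.

11.81%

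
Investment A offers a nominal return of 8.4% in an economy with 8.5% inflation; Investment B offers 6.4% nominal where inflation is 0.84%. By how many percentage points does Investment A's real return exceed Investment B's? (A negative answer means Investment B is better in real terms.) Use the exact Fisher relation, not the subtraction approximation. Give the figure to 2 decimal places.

Investment A real return: 1.084/1.085 − 1 = -0.092%.
Investment B real return: 1.064/1.0084 − 1 = 5.514%.
Difference: -0.092 − 5.514 = -5.606 pp.

-5.61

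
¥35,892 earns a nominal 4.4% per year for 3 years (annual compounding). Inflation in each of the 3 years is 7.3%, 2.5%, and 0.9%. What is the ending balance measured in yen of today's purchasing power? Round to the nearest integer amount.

¥36,803

Nominal value at maturity: ¥35,892 × (1 + 4.4%)^3 ≈ ¥40,841.
Price-level factor over 3 years: 1.073 × 1.025 × 1.009 = 1.109723425.
Dividing the nominal maturity value by the price-level factor gives the value in today's money.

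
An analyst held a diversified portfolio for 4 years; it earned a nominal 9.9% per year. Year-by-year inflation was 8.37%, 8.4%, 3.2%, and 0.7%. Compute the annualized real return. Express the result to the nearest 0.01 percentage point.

4.55%

Cumulative inflation factor: 1.0837 × 1.084 × 1.032 × 1.007 ≈ 1.22081.
Nominal growth factor: 1.45878. Real growth factor = 1.45878 / 1.22081 ≈ 1.19493.
Annualized: 1.19493^(1/4) − 1 ≈ 0.04553.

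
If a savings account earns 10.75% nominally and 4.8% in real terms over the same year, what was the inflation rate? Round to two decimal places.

5.68%

From (1+r_nom) = (1+r_real)(1+π), we get 1+π = (1 + 10.75%)/(1 + 4.8%) = 1.1075/1.048 ≈ 1.05677.
So π ≈ 5.6775%.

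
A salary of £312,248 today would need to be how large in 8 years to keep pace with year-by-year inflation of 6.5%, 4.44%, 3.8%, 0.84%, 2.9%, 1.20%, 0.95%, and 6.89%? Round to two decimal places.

Cumulative price-level factor: 1.065 × 1.0444 × 1.038 × 1.0084 × 1.029 × 1.0120 × 1.0095 × 1.0689 ≈ 1.3082355578.
Multiplying £312,248 by the price-level factor gives the future nominal sum.

£408,493.94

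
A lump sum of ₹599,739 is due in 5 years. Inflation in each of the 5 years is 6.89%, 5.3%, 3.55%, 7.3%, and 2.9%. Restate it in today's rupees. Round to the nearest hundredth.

Price-level factor over 5 years: 1.0689 × 1.053 × 1.0355 × 1.073 × 1.029 ≈ 1.2868580636.
Purchasing power today: ₹599,739 divided by that factor.

₹466,049.07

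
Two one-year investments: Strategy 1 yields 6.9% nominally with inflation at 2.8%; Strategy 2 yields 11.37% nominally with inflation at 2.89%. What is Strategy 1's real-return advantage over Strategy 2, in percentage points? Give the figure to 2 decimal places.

Strategy 1 real return: 1.069/1.028 − 1 = 3.988%.
Strategy 2 real return: 1.1137/1.0289 − 1 = 8.242%.
Difference: 3.988 − 8.242 = -4.254 pp.

-4.25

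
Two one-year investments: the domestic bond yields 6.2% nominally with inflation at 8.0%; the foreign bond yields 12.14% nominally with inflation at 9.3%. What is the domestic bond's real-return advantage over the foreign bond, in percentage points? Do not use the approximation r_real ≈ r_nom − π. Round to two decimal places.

-4.27

The domestic bond real return: 1.062/1.080 − 1 = -1.667%.
The foreign bond real return: 1.1214/1.093 − 1 = 2.598%.
Difference: -1.667 − 2.598 = -4.265 pp.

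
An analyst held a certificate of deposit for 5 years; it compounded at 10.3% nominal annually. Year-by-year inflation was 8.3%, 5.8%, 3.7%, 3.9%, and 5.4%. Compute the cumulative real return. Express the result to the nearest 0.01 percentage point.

25.47%

Cumulative inflation factor: 1.083 × 1.058 × 1.037 × 1.039 × 1.054 ≈ 1.30121.
Nominal growth factor: 1.63259. Real growth factor = 1.63259 / 1.30121 ≈ 1.25467.
Total real return ≈ 25.4667%.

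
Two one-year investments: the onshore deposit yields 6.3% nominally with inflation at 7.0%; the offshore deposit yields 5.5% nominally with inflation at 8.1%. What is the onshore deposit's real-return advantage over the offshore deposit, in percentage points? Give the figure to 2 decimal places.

The onshore deposit real return: 1.063/1.070 − 1 = -0.654%.
The offshore deposit real return: 1.055/1.081 − 1 = -2.405%.
Difference: -0.654 − (-2.405) = 1.751 pp.

1.75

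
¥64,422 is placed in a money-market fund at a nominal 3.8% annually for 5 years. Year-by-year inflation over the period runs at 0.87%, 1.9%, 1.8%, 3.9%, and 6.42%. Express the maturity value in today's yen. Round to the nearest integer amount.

¥67,096

Nominal value at maturity: ¥64,422 × (1 + 3.8%)^5 ≈ ¥77,628.
Price-level factor over 5 years: 1.0087 × 1.019 × 1.018 × 1.039 × 1.0642 ≈ 1.1569718303.
Dividing the nominal maturity value by the price-level factor gives the value in today's money.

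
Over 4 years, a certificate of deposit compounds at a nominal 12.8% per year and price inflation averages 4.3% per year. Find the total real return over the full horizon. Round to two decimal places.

36.80%

The annual real rate is (1+12.8%)/(1+4.3%) − 1 = 8.1496%.
Compounded over 4 years: (1 + 0.081496)^4 − 1 ≈ 0.36804.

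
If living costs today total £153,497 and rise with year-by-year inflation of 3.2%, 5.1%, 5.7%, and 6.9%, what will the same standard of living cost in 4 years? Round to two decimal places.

£188,120.01

Cumulative price-level factor: 1.032 × 1.051 × 1.057 × 1.069 ≈ 1.2255614897.
Multiplying £153,497 by the price-level factor gives the future nominal sum.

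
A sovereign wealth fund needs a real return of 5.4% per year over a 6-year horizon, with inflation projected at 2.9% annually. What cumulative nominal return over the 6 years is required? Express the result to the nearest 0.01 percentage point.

62.76%

Required annual nominal rate: (1+5.4%)(1+2.9%) − 1 = 8.4566%.
Cumulative over 6 years: (1 + 0.084566)^6 − 1 ≈ 0.62756.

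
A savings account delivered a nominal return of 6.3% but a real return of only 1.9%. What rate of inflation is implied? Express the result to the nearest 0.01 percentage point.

From (1+r_nom) = (1+r_real)(1+π), we get 1+π = (1 + 6.3%)/(1 + 1.9%) = 1.063/1.019 ≈ 1.04318.
So π ≈ 4.3180%.

4.32%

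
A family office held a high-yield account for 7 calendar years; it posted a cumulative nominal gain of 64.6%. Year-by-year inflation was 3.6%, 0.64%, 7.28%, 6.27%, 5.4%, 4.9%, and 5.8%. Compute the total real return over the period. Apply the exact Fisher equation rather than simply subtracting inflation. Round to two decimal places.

Cumulative inflation factor: 1.036 × 1.0064 × 1.0728 × 1.0627 × 1.054 × 1.049 × 1.058 ≈ 1.39047.
Nominal growth factor: 1.64600. Real growth factor = 1.64600 / 1.39047 ≈ 1.18377.
Total real return ≈ 18.3772%.

18.38%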